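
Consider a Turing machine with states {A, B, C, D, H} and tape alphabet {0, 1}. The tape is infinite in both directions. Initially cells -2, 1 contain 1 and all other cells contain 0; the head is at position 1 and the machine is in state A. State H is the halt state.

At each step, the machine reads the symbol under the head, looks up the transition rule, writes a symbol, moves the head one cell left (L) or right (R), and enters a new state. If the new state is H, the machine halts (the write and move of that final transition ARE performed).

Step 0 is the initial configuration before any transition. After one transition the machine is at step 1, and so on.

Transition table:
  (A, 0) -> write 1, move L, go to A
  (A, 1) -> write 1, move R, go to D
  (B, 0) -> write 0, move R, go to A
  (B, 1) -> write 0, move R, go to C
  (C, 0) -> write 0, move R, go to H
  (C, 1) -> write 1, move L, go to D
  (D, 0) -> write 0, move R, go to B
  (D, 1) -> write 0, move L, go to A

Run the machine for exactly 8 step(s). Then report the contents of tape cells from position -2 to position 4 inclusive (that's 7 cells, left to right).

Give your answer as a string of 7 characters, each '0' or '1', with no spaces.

Step 1: in state A at pos 1, read 1 -> (A,1)->write 1,move R,goto D. Now: state=D, head=2, tape[-3..3]=0100100 (head:      ^)
Step 2: in state D at pos 2, read 0 -> (D,0)->write 0,move R,goto B. Now: state=B, head=3, tape[-3..4]=01001000 (head:       ^)
Step 3: in state B at pos 3, read 0 -> (B,0)->write 0,move R,goto A. Now: state=A, head=4, tape[-3..5]=010010000 (head:        ^)
Step 4: in state A at pos 4, read 0 -> (A,0)->write 1,move L,goto A. Now: state=A, head=3, tape[-3..5]=010010010 (head:       ^)
Step 5: in state A at pos 3, read 0 -> (A,0)->write 1,move L,goto A. Now: state=A, head=2, tape[-3..5]=010010110 (head:      ^)
Step 6: in state A at pos 2, read 0 -> (A,0)->write 1,move L,goto A. Now: state=A, head=1, tape[-3..5]=010011110 (head:     ^)
Step 7: in state A at pos 1, read 1 -> (A,1)->write 1,move R,goto D. Now: state=D, head=2, tape[-3..5]=010011110 (head:      ^)
Step 8: in state D at pos 2, read 1 -> (D,1)->write 0,move L,goto A. Now: state=A, head=1, tape[-3..5]=010010110 (head:     ^)

Answer: 1001011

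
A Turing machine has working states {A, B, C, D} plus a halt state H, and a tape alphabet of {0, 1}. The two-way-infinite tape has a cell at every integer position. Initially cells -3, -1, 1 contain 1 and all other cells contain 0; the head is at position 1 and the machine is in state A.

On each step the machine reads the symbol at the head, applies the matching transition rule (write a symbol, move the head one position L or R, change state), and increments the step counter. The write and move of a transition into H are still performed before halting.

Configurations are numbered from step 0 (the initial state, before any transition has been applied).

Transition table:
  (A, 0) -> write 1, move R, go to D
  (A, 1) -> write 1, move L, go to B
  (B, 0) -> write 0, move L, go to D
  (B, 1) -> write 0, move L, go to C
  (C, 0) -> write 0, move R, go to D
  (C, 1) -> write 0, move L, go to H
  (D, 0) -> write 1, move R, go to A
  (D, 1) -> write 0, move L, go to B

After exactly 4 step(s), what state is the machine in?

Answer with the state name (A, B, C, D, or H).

Step 1: in state A at pos 1, read 1 -> (A,1)->write 1,move L,goto B. Now: state=B, head=0, tape[-4..2]=0101010 (head:     ^)
Step 2: in state B at pos 0, read 0 -> (B,0)->write 0,move L,goto D. Now: state=D, head=-1, tape[-4..2]=0101010 (head:    ^)
Step 3: in state D at pos -1, read 1 -> (D,1)->write 0,move L,goto B. Now: state=B, head=-2, tape[-4..2]=0100010 (head:   ^)
Step 4: in state B at pos -2, read 0 -> (B,0)->write 0,move L,goto D. Now: state=D, head=-3, tape[-4..2]=0100010 (head:  ^)

Answer: D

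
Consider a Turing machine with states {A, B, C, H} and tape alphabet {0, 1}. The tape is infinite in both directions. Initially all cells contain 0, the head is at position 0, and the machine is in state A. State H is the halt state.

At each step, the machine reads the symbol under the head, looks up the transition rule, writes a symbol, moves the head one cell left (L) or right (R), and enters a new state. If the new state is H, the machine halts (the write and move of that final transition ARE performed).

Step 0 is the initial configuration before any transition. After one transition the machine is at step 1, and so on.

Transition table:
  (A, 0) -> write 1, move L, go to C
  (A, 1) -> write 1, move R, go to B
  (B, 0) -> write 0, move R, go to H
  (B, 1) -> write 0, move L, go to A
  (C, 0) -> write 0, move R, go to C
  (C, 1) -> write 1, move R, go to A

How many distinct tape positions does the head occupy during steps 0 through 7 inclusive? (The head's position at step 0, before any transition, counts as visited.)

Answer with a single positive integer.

Answer: 5

Derivation:
Step 1: in state A at pos 0, read 0 -> (A,0)->write 1,move L,goto C. Now: state=C, head=-1, tape[-2..1]=0010 (head:  ^)
Step 2: in state C at pos -1, read 0 -> (C,0)->write 0,move R,goto C. Now: state=C, head=0, tape[-2..1]=0010 (head:   ^)
Step 3: in state C at pos 0, read 1 -> (C,1)->write 1,move R,goto A. Now: state=A, head=1, tape[-2..2]=00100 (head:    ^)
Step 4: in state A at pos 1, read 0 -> (A,0)->write 1,move L,goto C. Now: state=C, head=0, tape[-2..2]=00110 (head:   ^)
Step 5: in state C at pos 0, read 1 -> (C,1)->write 1,move R,goto A. Now: state=A, head=1, tape[-2..2]=00110 (head:    ^)
Step 6: in state A at pos 1, read 1 -> (A,1)->write 1,move R,goto B. Now: state=B, head=2, tape[-2..3]=001100 (head:     ^)
Step 7: in state B at pos 2, read 0 -> (B,0)->write 0,move R,goto H. Now: state=H, head=3, tape[-2..4]=0011000 (head:      ^)
Head positions at steps 0..7: starting at 0, distinct positions visited = {-1, 0, 1, 2, 3} -> 5 position(s)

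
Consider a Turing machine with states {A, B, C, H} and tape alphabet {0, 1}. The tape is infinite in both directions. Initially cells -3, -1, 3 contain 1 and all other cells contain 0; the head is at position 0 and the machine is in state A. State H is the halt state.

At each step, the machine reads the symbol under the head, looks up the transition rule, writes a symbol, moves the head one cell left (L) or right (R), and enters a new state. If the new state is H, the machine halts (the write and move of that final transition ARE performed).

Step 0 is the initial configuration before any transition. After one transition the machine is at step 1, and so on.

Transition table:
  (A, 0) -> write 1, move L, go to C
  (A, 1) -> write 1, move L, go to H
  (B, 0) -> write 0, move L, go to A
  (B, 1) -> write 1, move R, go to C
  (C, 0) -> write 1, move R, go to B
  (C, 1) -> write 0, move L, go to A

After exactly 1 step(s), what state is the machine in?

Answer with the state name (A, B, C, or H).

Step 1: in state A at pos 0, read 0 -> (A,0)->write 1,move L,goto C. Now: state=C, head=-1, tape[-4..4]=010110010 (head:    ^)

Answer: C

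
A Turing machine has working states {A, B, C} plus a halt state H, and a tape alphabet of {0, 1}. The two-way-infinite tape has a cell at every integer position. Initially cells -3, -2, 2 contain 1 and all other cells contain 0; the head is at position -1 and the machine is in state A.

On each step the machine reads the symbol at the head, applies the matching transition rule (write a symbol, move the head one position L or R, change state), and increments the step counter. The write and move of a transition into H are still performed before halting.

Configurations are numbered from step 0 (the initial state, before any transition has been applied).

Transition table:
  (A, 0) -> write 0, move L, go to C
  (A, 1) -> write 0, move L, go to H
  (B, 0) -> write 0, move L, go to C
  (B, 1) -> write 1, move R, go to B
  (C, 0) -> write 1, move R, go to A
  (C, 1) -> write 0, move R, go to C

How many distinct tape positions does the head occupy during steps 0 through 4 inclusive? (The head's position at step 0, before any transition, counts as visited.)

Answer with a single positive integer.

Answer: 3

Derivation:
Step 1: in state A at pos -1, read 0 -> (A,0)->write 0,move L,goto C. Now: state=C, head=-2, tape[-4..3]=01100010 (head:   ^)
Step 2: in state C at pos -2, read 1 -> (C,1)->write 0,move R,goto C. Now: state=C, head=-1, tape[-4..3]=01000010 (head:    ^)
Step 3: in state C at pos -1, read 0 -> (C,0)->write 1,move R,goto A. Now: state=A, head=0, tape[-4..3]=01010010 (head:     ^)
Step 4: in state A at pos 0, read 0 -> (A,0)->write 0,move L,goto C. Now: state=C, head=-1, tape[-4..3]=01010010 (head:    ^)
Head positions at steps 0..4: starting at -1, distinct positions visited = {-2, -1, 0} -> 3 position(s)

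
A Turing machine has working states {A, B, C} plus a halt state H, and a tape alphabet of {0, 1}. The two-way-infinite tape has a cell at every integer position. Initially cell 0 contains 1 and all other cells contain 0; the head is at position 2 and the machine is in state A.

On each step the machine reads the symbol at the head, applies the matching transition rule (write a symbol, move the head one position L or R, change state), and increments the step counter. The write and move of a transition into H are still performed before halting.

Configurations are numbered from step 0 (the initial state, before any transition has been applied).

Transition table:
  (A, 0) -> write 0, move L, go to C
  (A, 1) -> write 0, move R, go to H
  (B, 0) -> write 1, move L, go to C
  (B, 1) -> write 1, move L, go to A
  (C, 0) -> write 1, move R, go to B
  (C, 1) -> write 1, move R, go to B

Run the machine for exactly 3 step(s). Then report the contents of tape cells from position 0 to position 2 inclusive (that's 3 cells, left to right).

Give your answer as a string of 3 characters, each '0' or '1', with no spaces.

Answer: 111

Derivation:
Step 1: in state A at pos 2, read 0 -> (A,0)->write 0,move L,goto C. Now: state=C, head=1, tape[-1..3]=01000 (head:   ^)
Step 2: in state C at pos 1, read 0 -> (C,0)->write 1,move R,goto B. Now: state=B, head=2, tape[-1..3]=01100 (head:    ^)
Step 3: in state B at pos 2, read 0 -> (B,0)->write 1,move L,goto C. Now: state=C, head=1, tape[-1..3]=01110 (head:   ^)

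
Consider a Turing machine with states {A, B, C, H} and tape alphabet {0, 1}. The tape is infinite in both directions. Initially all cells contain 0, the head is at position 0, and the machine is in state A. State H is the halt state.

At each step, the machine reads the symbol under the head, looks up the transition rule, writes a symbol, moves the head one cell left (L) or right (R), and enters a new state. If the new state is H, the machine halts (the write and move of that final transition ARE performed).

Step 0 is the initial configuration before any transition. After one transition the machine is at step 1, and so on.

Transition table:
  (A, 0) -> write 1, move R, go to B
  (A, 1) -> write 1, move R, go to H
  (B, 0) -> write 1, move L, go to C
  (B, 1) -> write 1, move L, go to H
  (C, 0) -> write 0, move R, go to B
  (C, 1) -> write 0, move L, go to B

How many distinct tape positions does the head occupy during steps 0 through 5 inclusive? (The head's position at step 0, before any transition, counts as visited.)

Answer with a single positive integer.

Answer: 4

Derivation:
Step 1: in state A at pos 0, read 0 -> (A,0)->write 1,move R,goto B. Now: state=B, head=1, tape[-1..2]=0100 (head:   ^)
Step 2: in state B at pos 1, read 0 -> (B,0)->write 1,move L,goto C. Now: state=C, head=0, tape[-1..2]=0110 (head:  ^)
Step 3: in state C at pos 0, read 1 -> (C,1)->write 0,move L,goto B. Now: state=B, head=-1, tape[-2..2]=00010 (head:  ^)
Step 4: in state B at pos -1, read 0 -> (B,0)->write 1,move L,goto C. Now: state=C, head=-2, tape[-3..2]=001010 (head:  ^)
Step 5: in state C at pos -2, read 0 -> (C,0)->write 0,move R,goto B. Now: state=B, head=-1, tape[-3..2]=001010 (head:   ^)
Head positions at steps 0..5: starting at 0, distinct positions visited = {-2, -1, 0, 1} -> 4 position(s)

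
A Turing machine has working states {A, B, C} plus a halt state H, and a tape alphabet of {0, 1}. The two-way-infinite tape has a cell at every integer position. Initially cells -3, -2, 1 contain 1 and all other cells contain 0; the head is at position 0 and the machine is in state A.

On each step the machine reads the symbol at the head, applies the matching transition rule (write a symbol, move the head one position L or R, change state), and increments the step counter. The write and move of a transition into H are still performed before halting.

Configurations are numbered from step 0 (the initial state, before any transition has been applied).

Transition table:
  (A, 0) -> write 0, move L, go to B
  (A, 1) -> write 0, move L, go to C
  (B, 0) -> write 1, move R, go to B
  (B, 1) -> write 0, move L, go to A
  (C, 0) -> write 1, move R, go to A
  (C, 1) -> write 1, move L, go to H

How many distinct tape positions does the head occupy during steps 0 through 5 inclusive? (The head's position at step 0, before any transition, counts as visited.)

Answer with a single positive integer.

Step 1: in state A at pos 0, read 0 -> (A,0)->write 0,move L,goto B. Now: state=B, head=-1, tape[-4..2]=0110010 (head:    ^)
Step 2: in state B at pos -1, read 0 -> (B,0)->write 1,move R,goto B. Now: state=B, head=0, tape[-4..2]=0111010 (head:     ^)
Step 3: in state B at pos 0, read 0 -> (B,0)->write 1,move R,goto B. Now: state=B, head=1, tape[-4..2]=0111110 (head:      ^)
Step 4: in state B at pos 1, read 1 -> (B,1)->write 0,move L,goto A. Now: state=A, head=0, tape[-4..2]=0111100 (head:     ^)
Step 5: in state A at pos 0, read 1 -> (A,1)->write 0,move L,goto C. Now: state=C, head=-1, tape[-4..2]=0111000 (head:    ^)
Head positions at steps 0..5: starting at 0, distinct positions visited = {-1, 0, 1} -> 3 position(s)

Answer: 3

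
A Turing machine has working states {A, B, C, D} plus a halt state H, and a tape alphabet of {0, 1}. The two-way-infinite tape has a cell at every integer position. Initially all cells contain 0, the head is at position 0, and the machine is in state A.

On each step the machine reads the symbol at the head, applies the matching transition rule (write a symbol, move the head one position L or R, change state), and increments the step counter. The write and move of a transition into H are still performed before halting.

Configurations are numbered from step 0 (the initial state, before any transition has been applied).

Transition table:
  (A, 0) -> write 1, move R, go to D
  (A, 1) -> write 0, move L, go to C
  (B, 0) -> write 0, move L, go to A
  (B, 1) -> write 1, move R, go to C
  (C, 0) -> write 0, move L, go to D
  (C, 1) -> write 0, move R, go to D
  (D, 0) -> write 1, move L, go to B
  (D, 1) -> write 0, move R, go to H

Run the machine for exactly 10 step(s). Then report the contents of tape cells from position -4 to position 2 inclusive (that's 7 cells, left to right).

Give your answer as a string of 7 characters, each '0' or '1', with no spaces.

Answer: 0010001

Derivation:
Step 1: in state A at pos 0, read 0 -> (A,0)->write 1,move R,goto D. Now: state=D, head=1, tape[-1..2]=0100 (head:   ^)
Step 2: in state D at pos 1, read 0 -> (D,0)->write 1,move L,goto B. Now: state=B, head=0, tape[-1..2]=0110 (head:  ^)
Step 3: in state B at pos 0, read 1 -> (B,1)->write 1,move R,goto C. Now: state=C, head=1, tape[-1..2]=0110 (head:   ^)
Step 4: in state C at pos 1, read 1 -> (C,1)->write 0,move R,goto D. Now: state=D, head=2, tape[-1..3]=01000 (head:    ^)
Step 5: in state D at pos 2, read 0 -> (D,0)->write 1,move L,goto B. Now: state=B, head=1, tape[-1..3]=01010 (head:   ^)
Step 6: in state B at pos 1, read 0 -> (B,0)->write 0,move L,goto A. Now: state=A, head=0, tape[-1..3]=01010 (head:  ^)
Step 7: in state A at pos 0, read 1 -> (A,1)->write 0,move L,goto C. Now: state=C, head=-1, tape[-2..3]=000010 (head:  ^)
Step 8: in state C at pos -1, read 0 -> (C,0)->write 0,move L,goto D. Now: state=D, head=-2, tape[-3..3]=0000010 (head:  ^)
Step 9: in state D at pos -2, read 0 -> (D,0)->write 1,move L,goto B. Now: state=B, head=-3, tape[-4..3]=00100010 (head:  ^)
Step 10: in state B at pos -3, read 0 -> (B,0)->write 0,move L,goto A. Now: state=A, head=-4, tape[-5..3]=000100010 (head:  ^)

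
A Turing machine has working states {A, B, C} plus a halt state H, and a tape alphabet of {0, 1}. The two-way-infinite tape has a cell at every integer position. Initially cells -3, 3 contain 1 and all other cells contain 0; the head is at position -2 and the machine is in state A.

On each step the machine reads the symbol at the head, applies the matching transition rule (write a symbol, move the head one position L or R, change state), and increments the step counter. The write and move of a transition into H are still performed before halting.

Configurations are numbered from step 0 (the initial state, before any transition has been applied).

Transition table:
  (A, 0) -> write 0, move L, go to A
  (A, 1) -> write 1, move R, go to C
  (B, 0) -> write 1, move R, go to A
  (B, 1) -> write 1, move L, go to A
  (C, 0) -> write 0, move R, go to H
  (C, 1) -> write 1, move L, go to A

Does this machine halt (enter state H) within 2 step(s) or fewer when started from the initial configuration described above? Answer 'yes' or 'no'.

Answer: no

Derivation:
Step 1: in state A at pos -2, read 0 -> (A,0)->write 0,move L,goto A. Now: state=A, head=-3, tape[-4..4]=010000010 (head:  ^)
Step 2: in state A at pos -3, read 1 -> (A,1)->write 1,move R,goto C. Now: state=C, head=-2, tape[-4..4]=010000010 (head:   ^)
After 2 step(s): state = C (not H) -> not halted within 2 -> no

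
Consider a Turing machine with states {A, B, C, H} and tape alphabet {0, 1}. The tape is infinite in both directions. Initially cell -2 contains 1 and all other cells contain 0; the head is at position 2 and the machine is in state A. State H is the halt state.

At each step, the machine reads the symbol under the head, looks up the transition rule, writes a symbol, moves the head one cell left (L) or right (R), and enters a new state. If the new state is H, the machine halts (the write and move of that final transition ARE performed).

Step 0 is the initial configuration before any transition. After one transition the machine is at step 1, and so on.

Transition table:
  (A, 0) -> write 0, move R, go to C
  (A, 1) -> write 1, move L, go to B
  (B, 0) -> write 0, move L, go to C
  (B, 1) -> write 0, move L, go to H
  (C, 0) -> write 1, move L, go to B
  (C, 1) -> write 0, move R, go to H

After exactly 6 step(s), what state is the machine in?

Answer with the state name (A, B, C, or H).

Step 1: in state A at pos 2, read 0 -> (A,0)->write 0,move R,goto C. Now: state=C, head=3, tape[-3..4]=01000000 (head:       ^)
Step 2: in state C at pos 3, read 0 -> (C,0)->write 1,move L,goto B. Now: state=B, head=2, tape[-3..4]=01000010 (head:      ^)
Step 3: in state B at pos 2, read 0 -> (B,0)->write 0,move L,goto C. Now: state=C, head=1, tape[-3..4]=01000010 (head:     ^)
Step 4: in state C at pos 1, read 0 -> (C,0)->write 1,move L,goto B. Now: state=B, head=0, tape[-3..4]=01001010 (head:    ^)
Step 5: in state B at pos 0, read 0 -> (B,0)->write 0,move L,goto C. Now: state=C, head=-1, tape[-3..4]=01001010 (head:   ^)
Step 6: in state C at pos -1, read 0 -> (C,0)->write 1,move L,goto B. Now: state=B, head=-2, tape[-3..4]=01101010 (head:  ^)

Answer: B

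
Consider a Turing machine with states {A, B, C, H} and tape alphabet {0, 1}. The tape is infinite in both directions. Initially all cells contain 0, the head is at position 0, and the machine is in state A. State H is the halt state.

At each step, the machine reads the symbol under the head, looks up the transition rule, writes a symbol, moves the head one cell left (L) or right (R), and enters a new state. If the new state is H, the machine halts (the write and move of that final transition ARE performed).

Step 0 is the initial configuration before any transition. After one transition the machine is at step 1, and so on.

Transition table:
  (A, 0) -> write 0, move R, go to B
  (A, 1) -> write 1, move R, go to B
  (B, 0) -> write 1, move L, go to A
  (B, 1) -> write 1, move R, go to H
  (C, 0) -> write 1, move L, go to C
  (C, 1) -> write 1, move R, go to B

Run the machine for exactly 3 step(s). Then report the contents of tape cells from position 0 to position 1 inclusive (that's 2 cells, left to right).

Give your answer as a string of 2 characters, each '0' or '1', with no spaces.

Answer: 01

Derivation:
Step 1: in state A at pos 0, read 0 -> (A,0)->write 0,move R,goto B. Now: state=B, head=1, tape[-1..2]=0000 (head:   ^)
Step 2: in state B at pos 1, read 0 -> (B,0)->write 1,move L,goto A. Now: state=A, head=0, tape[-1..2]=0010 (head:  ^)
Step 3: in state A at pos 0, read 0 -> (A,0)->write 0,move R,goto B. Now: state=B, head=1, tape[-1..2]=0010 (head:   ^)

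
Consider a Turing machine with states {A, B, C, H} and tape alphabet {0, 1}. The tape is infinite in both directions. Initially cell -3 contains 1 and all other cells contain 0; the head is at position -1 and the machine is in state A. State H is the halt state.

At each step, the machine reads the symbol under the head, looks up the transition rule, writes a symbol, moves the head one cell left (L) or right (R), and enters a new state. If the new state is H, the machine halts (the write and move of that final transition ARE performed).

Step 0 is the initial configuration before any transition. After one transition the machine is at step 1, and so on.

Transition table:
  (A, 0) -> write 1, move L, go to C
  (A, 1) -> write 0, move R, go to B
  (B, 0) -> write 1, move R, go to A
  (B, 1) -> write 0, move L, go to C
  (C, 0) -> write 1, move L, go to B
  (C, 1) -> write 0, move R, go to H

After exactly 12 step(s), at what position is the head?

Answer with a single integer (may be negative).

Step 1: in state A at pos -1, read 0 -> (A,0)->write 1,move L,goto C. Now: state=C, head=-2, tape[-4..0]=01010 (head:   ^)
Step 2: in state C at pos -2, read 0 -> (C,0)->write 1,move L,goto B. Now: state=B, head=-3, tape[-4..0]=01110 (head:  ^)
Step 3: in state B at pos -3, read 1 -> (B,1)->write 0,move L,goto C. Now: state=C, head=-4, tape[-5..0]=000110 (head:  ^)
Step 4: in state C at pos -4, read 0 -> (C,0)->write 1,move L,goto B. Now: state=B, head=-5, tape[-6..0]=0010110 (head:  ^)
Step 5: in state B at pos -5, read 0 -> (B,0)->write 1,move R,goto A. Now: state=A, head=-4, tape[-6..0]=0110110 (head:   ^)
Step 6: in state A at pos -4, read 1 -> (A,1)->write 0,move R,goto B. Now: state=B, head=-3, tape[-6..0]=0100110 (head:    ^)
Step 7: in state B at pos -3, read 0 -> (B,0)->write 1,move R,goto A. Now: state=A, head=-2, tape[-6..0]=0101110 (head:     ^)
Step 8: in state A at pos -2, read 1 -> (A,1)->write 0,move R,goto B. Now: state=B, head=-1, tape[-6..0]=0101010 (head:      ^)
Step 9: in state B at pos -1, read 1 -> (B,1)->write 0,move L,goto C. Now: state=C, head=-2, tape[-6..0]=0101000 (head:     ^)
Step 10: in state C at pos -2, read 0 -> (C,0)->write 1,move L,goto B. Now: state=B, head=-3, tape[-6..0]=0101100 (head:    ^)
Step 11: in state B at pos -3, read 1 -> (B,1)->write 0,move L,goto C. Now: state=C, head=-4, tape[-6..0]=0100100 (head:   ^)
Step 12: in state C at pos -4, read 0 -> (C,0)->write 1,move L,goto B. Now: state=B, head=-5, tape[-6..0]=0110100 (head:  ^)

Answer: -5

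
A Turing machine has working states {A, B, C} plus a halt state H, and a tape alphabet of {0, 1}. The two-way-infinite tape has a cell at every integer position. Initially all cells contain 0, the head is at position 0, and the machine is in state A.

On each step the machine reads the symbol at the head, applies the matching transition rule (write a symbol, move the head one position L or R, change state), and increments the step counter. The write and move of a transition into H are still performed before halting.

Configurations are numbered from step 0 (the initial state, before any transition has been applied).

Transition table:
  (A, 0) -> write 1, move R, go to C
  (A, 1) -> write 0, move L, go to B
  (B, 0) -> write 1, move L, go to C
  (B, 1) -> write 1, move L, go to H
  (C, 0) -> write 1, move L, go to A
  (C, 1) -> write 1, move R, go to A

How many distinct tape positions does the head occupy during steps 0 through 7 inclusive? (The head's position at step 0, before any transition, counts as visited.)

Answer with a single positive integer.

Step 1: in state A at pos 0, read 0 -> (A,0)->write 1,move R,goto C. Now: state=C, head=1, tape[-1..2]=0100 (head:   ^)
Step 2: in state C at pos 1, read 0 -> (C,0)->write 1,move L,goto A. Now: state=A, head=0, tape[-1..2]=0110 (head:  ^)
Step 3: in state A at pos 0, read 1 -> (A,1)->write 0,move L,goto B. Now: state=B, head=-1, tape[-2..2]=00010 (head:  ^)
Step 4: in state B at pos -1, read 0 -> (B,0)->write 1,move L,goto C. Now: state=C, head=-2, tape[-3..2]=001010 (head:  ^)
Step 5: in state C at pos -2, read 0 -> (C,0)->write 1,move L,goto A. Now: state=A, head=-3, tape[-4..2]=0011010 (head:  ^)
Step 6: in state A at pos -3, read 0 -> (A,0)->write 1,move R,goto C. Now: state=C, head=-2, tape[-4..2]=0111010 (head:   ^)
Step 7: in state C at pos -2, read 1 -> (C,1)->write 1,move R,goto A. Now: state=A, head=-1, tape[-4..2]=0111010 (head:    ^)
Head positions at steps 0..7: starting at 0, distinct positions visited = {-3, -2, -1, 0, 1} -> 5 position(s)

Answer: 5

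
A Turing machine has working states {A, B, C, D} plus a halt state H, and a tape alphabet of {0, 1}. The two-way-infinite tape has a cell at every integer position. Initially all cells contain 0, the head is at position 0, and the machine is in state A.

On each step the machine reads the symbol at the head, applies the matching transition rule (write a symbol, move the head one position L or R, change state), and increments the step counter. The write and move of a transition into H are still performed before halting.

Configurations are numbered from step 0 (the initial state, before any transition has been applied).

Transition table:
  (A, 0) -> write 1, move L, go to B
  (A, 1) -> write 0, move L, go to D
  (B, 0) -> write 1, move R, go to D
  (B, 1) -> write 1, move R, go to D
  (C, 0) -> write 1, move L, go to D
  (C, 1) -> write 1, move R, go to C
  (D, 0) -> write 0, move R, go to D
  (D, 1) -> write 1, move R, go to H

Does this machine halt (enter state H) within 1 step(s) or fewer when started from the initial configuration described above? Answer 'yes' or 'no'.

Step 1: in state A at pos 0, read 0 -> (A,0)->write 1,move L,goto B. Now: state=B, head=-1, tape[-2..1]=0010 (head:  ^)
After 1 step(s): state = B (not H) -> not halted within 1 -> no

Answer: no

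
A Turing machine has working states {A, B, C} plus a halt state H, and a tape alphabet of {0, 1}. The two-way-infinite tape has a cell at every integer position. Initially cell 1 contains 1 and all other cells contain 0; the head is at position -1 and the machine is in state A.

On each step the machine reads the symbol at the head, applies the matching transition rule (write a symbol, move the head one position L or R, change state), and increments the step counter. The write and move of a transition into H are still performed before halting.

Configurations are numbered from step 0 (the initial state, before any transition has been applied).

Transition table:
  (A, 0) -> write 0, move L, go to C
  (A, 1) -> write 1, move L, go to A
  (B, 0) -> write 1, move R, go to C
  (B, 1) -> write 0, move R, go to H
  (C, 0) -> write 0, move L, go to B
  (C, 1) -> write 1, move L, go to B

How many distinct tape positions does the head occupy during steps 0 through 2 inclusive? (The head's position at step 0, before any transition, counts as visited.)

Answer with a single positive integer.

Step 1: in state A at pos -1, read 0 -> (A,0)->write 0,move L,goto C. Now: state=C, head=-2, tape[-3..2]=000010 (head:  ^)
Step 2: in state C at pos -2, read 0 -> (C,0)->write 0,move L,goto B. Now: state=B, head=-3, tape[-4..2]=0000010 (head:  ^)
Head positions at steps 0..2: starting at -1, distinct positions visited = {-3, -2, -1} -> 3 position(s)

Answer: 3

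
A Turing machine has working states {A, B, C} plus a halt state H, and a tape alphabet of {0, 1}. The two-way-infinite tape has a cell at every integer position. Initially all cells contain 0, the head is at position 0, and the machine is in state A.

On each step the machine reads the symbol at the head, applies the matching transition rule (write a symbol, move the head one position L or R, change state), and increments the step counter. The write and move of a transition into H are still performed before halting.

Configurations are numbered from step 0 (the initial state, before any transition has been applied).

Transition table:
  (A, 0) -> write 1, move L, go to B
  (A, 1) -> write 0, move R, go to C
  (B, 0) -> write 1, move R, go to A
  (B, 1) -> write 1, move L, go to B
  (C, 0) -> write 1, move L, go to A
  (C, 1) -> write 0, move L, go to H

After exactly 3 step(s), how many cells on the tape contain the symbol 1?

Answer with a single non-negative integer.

Step 1: in state A at pos 0, read 0 -> (A,0)->write 1,move L,goto B. Now: state=B, head=-1, tape[-2..1]=0010 (head:  ^)
Step 2: in state B at pos -1, read 0 -> (B,0)->write 1,move R,goto A. Now: state=A, head=0, tape[-2..1]=0110 (head:   ^)
Step 3: in state A at pos 0, read 1 -> (A,1)->write 0,move R,goto C. Now: state=C, head=1, tape[-2..2]=01000 (head:    ^)
Cells containing 1 after step 3: {-1} -> 1 cell(s)

Answer: 1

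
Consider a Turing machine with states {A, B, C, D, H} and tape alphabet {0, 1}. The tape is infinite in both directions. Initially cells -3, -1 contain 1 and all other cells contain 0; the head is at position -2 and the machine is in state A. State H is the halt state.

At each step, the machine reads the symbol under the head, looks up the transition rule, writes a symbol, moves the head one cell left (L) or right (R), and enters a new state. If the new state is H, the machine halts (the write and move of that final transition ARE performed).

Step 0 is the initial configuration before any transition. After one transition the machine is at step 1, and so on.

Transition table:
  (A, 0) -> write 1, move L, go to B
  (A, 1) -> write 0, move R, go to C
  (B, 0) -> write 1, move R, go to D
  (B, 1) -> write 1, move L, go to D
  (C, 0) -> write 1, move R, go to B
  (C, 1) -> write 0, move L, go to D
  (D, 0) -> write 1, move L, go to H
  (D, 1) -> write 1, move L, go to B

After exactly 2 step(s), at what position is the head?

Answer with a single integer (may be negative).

Step 1: in state A at pos -2, read 0 -> (A,0)->write 1,move L,goto B. Now: state=B, head=-3, tape[-4..0]=01110 (head:  ^)
Step 2: in state B at pos -3, read 1 -> (B,1)->write 1,move L,goto D. Now: state=D, head=-4, tape[-5..0]=001110 (head:  ^)

Answer: -4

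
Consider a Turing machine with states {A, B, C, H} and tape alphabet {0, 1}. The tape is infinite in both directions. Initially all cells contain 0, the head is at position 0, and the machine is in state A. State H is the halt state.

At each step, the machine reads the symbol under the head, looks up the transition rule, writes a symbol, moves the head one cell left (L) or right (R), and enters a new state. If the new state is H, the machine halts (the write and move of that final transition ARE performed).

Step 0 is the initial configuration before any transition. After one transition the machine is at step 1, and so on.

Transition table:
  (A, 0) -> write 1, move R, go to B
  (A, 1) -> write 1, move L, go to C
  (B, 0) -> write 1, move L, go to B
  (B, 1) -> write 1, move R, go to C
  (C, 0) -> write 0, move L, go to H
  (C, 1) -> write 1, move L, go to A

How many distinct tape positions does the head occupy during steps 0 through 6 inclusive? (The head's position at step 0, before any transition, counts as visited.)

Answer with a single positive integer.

Step 1: in state A at pos 0, read 0 -> (A,0)->write 1,move R,goto B. Now: state=B, head=1, tape[-1..2]=0100 (head:   ^)
Step 2: in state B at pos 1, read 0 -> (B,0)->write 1,move L,goto B. Now: state=B, head=0, tape[-1..2]=0110 (head:  ^)
Step 3: in state B at pos 0, read 1 -> (B,1)->write 1,move R,goto C. Now: state=C, head=1, tape[-1..2]=0110 (head:   ^)
Step 4: in state C at pos 1, read 1 -> (C,1)->write 1,move L,goto A. Now: state=A, head=0, tape[-1..2]=0110 (head:  ^)
Step 5: in state A at pos 0, read 1 -> (A,1)->write 1,move L,goto C. Now: state=C, head=-1, tape[-2..2]=00110 (head:  ^)
Step 6: in state C at pos -1, read 0 -> (C,0)->write 0,move L,goto H. Now: state=H, head=-2, tape[-3..2]=000110 (head:  ^)
Head positions at steps 0..6: starting at 0, distinct positions visited = {-2, -1, 0, 1} -> 4 position(s)

Answer: 4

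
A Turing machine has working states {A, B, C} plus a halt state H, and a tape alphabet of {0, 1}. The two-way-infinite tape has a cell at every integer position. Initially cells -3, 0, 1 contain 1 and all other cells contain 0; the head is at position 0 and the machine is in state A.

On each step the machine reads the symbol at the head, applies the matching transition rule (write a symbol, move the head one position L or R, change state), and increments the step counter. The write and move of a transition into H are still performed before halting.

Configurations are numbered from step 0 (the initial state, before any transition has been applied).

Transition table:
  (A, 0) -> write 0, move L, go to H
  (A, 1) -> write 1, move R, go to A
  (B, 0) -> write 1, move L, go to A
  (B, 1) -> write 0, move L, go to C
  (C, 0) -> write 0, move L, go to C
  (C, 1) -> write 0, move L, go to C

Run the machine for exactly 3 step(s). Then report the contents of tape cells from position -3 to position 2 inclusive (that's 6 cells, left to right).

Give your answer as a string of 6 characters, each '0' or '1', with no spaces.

Step 1: in state A at pos 0, read 1 -> (A,1)->write 1,move R,goto A. Now: state=A, head=1, tape[-4..2]=0100110 (head:      ^)
Step 2: in state A at pos 1, read 1 -> (A,1)->write 1,move R,goto A. Now: state=A, head=2, tape[-4..3]=01001100 (head:       ^)
Step 3: in state A at pos 2, read 0 -> (A,0)->write 0,move L,goto H. Now: state=H, head=1, tape[-4..3]=01001100 (head:      ^)

Answer: 100110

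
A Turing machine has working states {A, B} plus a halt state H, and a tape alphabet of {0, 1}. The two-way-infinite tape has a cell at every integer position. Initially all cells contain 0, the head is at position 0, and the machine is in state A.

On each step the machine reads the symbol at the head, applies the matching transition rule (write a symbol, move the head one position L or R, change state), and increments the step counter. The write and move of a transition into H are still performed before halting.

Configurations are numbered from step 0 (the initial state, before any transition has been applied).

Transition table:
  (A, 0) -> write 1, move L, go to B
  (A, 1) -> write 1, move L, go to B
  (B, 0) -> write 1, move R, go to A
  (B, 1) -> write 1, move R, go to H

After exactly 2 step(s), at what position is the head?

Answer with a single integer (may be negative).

Step 1: in state A at pos 0, read 0 -> (A,0)->write 1,move L,goto B. Now: state=B, head=-1, tape[-2..1]=0010 (head:  ^)
Step 2: in state B at pos -1, read 0 -> (B,0)->write 1,move R,goto A. Now: state=A, head=0, tape[-2..1]=0110 (head:   ^)

Answer: 0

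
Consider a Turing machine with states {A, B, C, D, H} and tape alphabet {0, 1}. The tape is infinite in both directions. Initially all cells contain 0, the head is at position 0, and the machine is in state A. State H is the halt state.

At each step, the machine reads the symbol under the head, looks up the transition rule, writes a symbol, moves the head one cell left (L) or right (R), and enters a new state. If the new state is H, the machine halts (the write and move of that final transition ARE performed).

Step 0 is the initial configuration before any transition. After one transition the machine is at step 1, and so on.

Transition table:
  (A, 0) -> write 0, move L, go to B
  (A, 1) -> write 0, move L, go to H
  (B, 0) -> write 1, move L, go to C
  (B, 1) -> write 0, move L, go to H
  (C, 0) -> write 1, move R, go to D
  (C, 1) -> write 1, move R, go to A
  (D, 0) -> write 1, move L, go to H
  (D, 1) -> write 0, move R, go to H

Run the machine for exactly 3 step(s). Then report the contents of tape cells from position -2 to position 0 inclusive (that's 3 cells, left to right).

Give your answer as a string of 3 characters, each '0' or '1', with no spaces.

Answer: 110

Derivation:
Step 1: in state A at pos 0, read 0 -> (A,0)->write 0,move L,goto B. Now: state=B, head=-1, tape[-2..1]=0000 (head:  ^)
Step 2: in state B at pos -1, read 0 -> (B,0)->write 1,move L,goto C. Now: state=C, head=-2, tape[-3..1]=00100 (head:  ^)
Step 3: in state C at pos -2, read 0 -> (C,0)->write 1,move R,goto D. Now: state=D, head=-1, tape[-3..1]=01100 (head:   ^)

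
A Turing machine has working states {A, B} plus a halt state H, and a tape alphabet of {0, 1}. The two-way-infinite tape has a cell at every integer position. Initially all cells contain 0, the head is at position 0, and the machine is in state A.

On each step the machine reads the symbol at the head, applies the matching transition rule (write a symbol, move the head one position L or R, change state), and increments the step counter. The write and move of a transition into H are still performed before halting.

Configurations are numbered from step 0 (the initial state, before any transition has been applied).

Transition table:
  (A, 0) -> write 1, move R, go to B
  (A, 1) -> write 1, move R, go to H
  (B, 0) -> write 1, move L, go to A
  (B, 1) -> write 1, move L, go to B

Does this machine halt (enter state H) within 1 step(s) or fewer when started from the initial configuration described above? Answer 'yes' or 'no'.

Step 1: in state A at pos 0, read 0 -> (A,0)->write 1,move R,goto B. Now: state=B, head=1, tape[-1..2]=0100 (head:   ^)
After 1 step(s): state = B (not H) -> not halted within 1 -> no

Answer: no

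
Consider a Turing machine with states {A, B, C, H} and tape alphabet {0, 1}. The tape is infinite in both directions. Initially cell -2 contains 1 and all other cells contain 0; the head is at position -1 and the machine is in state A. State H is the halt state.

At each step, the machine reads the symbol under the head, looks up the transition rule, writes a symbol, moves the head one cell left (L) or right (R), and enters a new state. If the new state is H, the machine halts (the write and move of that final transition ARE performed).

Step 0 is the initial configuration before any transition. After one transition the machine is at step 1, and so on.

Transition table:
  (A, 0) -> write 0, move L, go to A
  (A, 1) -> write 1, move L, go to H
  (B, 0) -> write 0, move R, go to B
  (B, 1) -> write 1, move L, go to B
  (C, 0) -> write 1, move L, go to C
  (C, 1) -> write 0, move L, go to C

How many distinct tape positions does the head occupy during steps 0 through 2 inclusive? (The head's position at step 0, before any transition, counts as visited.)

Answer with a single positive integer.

Step 1: in state A at pos -1, read 0 -> (A,0)->write 0,move L,goto A. Now: state=A, head=-2, tape[-3..0]=0100 (head:  ^)
Step 2: in state A at pos -2, read 1 -> (A,1)->write 1,move L,goto H. Now: state=H, head=-3, tape[-4..0]=00100 (head:  ^)
Head positions at steps 0..2: starting at -1, distinct positions visited = {-3, -2, -1} -> 3 position(s)

Answer: 3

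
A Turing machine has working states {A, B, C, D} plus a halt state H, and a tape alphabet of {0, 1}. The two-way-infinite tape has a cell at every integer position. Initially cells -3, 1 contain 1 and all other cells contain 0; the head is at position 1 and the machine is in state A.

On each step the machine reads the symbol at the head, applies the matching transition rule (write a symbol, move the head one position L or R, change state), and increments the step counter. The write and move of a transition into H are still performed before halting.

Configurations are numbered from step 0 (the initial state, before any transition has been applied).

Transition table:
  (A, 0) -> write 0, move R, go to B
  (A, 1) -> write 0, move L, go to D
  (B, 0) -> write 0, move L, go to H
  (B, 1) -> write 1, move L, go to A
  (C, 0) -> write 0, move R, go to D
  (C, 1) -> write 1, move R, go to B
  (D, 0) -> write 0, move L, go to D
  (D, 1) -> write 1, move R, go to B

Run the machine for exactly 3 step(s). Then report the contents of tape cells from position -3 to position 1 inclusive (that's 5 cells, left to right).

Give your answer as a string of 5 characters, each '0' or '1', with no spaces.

Step 1: in state A at pos 1, read 1 -> (A,1)->write 0,move L,goto D. Now: state=D, head=0, tape[-4..2]=0100000 (head:     ^)
Step 2: in state D at pos 0, read 0 -> (D,0)->write 0,move L,goto D. Now: state=D, head=-1, tape[-4..2]=0100000 (head:    ^)
Step 3: in state D at pos -1, read 0 -> (D,0)->write 0,move L,goto D. Now: state=D, head=-2, tape[-4..2]=0100000 (head:   ^)

Answer: 10000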